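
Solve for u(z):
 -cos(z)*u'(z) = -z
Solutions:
 u(z) = C1 + Integral(z/cos(z), z)


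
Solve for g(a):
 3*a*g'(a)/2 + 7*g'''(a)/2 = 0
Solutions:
 g(a) = C1 + Integral(C2*airyai(-3^(1/3)*7^(2/3)*a/7) + C3*airybi(-3^(1/3)*7^(2/3)*a/7), a)


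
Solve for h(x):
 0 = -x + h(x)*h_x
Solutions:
 h(x) = -sqrt(C1 + x^2)
 h(x) = sqrt(C1 + x^2)


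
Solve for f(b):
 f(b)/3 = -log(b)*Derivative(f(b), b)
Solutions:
 f(b) = C1*exp(-li(b)/3)


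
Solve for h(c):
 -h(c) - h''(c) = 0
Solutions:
 h(c) = C1*sin(c) + C2*cos(c)


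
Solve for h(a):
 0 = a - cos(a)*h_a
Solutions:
 h(a) = C1 + Integral(a/cos(a), a)


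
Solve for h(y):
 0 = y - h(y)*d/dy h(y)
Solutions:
 h(y) = -sqrt(C1 + y^2)
 h(y) = sqrt(C1 + y^2)


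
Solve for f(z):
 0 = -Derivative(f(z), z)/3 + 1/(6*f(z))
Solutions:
 f(z) = -sqrt(C1 + z)
 f(z) = sqrt(C1 + z)


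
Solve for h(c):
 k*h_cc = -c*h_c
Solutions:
 h(c) = C1 + C2*sqrt(k)*erf(sqrt(2)*c*sqrt(1/k)/2)


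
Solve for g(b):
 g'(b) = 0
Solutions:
 g(b) = C1


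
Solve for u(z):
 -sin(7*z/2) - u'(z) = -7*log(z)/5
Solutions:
 u(z) = C1 + 7*z*log(z)/5 - 7*z/5 + 2*cos(7*z/2)/7


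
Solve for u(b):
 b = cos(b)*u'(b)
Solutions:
 u(b) = C1 + Integral(b/cos(b), b)


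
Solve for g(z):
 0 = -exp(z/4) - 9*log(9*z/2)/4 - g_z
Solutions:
 g(z) = C1 - 9*z*log(z)/4 + 9*z*(-2*log(3) + log(2) + 1)/4 - 4*exp(z/4)


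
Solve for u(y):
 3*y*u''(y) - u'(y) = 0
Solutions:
 u(y) = C1 + C2*y^(4/3)


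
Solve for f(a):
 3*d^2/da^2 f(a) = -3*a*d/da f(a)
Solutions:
 f(a) = C1 + C2*erf(sqrt(2)*a/2)


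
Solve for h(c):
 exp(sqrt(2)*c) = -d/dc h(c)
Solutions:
 h(c) = C1 - sqrt(2)*exp(sqrt(2)*c)/2


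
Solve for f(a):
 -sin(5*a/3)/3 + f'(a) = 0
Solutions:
 f(a) = C1 - cos(5*a/3)/5


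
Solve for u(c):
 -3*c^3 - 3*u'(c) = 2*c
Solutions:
 u(c) = C1 - c^4/4 - c^2/3


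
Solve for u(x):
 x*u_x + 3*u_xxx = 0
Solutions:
 u(x) = C1 + Integral(C2*airyai(-3^(2/3)*x/3) + C3*airybi(-3^(2/3)*x/3), x)


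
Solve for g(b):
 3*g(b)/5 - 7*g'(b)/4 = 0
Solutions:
 g(b) = C1*exp(12*b/35)


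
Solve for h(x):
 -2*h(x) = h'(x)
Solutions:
 h(x) = C1*exp(-2*x)


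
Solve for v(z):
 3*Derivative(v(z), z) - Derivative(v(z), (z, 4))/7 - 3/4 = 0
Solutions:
 v(z) = C1 + C4*exp(21^(1/3)*z) + z/4 + (C2*sin(3^(5/6)*7^(1/3)*z/2) + C3*cos(3^(5/6)*7^(1/3)*z/2))*exp(-21^(1/3)*z/2)


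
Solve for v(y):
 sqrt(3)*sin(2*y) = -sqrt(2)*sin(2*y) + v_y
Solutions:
 v(y) = C1 - sqrt(3)*cos(2*y)/2 - sqrt(2)*cos(2*y)/2


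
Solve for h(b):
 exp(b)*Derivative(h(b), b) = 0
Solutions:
 h(b) = C1


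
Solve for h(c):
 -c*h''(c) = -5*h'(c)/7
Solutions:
 h(c) = C1 + C2*c^(12/7)


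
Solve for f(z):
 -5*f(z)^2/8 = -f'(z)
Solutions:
 f(z) = -8/(C1 + 5*z)


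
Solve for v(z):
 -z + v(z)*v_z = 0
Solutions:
 v(z) = -sqrt(C1 + z^2)
 v(z) = sqrt(C1 + z^2)


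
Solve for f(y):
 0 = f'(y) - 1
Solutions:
 f(y) = C1 + y


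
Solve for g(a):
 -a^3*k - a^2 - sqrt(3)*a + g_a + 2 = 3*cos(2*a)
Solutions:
 g(a) = C1 + a^4*k/4 + a^3/3 + sqrt(3)*a^2/2 - 2*a + 3*sin(2*a)/2


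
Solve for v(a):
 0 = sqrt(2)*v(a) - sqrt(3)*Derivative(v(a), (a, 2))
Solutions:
 v(a) = C1*exp(-2^(1/4)*3^(3/4)*a/3) + C2*exp(2^(1/4)*3^(3/4)*a/3)


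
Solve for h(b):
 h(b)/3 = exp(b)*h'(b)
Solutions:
 h(b) = C1*exp(-exp(-b)/3)


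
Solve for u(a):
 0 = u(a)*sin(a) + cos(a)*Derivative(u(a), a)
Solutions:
 u(a) = C1*cos(a)


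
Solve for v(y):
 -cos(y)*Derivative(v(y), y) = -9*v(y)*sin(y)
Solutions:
 v(y) = C1/cos(y)^9


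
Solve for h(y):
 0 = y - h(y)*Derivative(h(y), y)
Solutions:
 h(y) = -sqrt(C1 + y^2)
 h(y) = sqrt(C1 + y^2)


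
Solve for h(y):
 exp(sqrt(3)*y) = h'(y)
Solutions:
 h(y) = C1 + sqrt(3)*exp(sqrt(3)*y)/3


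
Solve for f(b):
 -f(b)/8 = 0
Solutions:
 f(b) = 0


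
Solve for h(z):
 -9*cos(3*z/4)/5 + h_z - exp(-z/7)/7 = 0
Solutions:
 h(z) = C1 + 12*sin(3*z/4)/5 - 1/exp(z)^(1/7)


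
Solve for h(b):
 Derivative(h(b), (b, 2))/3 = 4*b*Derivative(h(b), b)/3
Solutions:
 h(b) = C1 + C2*erfi(sqrt(2)*b)


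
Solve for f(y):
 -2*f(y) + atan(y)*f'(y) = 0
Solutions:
 f(y) = C1*exp(2*Integral(1/atan(y), y))


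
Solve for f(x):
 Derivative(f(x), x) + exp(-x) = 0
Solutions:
 f(x) = C1 + exp(-x)


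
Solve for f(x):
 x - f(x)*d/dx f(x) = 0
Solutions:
 f(x) = -sqrt(C1 + x^2)
 f(x) = sqrt(C1 + x^2)


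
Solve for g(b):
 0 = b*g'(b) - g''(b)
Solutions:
 g(b) = C1 + C2*erfi(sqrt(2)*b/2)


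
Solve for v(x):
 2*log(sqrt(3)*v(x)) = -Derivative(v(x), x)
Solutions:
 Integral(1/(2*log(_y) + log(3)), (_y, v(x))) = C1 - x


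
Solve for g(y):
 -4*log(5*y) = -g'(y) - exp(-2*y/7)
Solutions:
 g(y) = C1 + 4*y*log(y) + 4*y*(-1 + log(5)) + 7*exp(-2*y/7)/2


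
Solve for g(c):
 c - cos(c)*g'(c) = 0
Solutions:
 g(c) = C1 + Integral(c/cos(c), c)


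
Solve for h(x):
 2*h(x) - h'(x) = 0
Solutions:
 h(x) = C1*exp(2*x)


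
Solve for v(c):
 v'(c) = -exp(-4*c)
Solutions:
 v(c) = C1 + exp(-4*c)/4


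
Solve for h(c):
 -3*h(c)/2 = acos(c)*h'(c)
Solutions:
 h(c) = C1*exp(-3*Integral(1/acos(c), c)/2)


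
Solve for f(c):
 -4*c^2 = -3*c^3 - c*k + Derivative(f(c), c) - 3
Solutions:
 f(c) = C1 + 3*c^4/4 - 4*c^3/3 + c^2*k/2 + 3*c


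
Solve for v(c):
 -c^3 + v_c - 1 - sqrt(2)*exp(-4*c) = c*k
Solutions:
 v(c) = C1 + c^4/4 + c^2*k/2 + c - sqrt(2)*exp(-4*c)/4


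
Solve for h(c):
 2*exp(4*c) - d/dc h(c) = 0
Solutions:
 h(c) = C1 + exp(4*c)/2


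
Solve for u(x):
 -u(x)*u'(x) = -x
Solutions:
 u(x) = -sqrt(C1 + x^2)
 u(x) = sqrt(C1 + x^2)


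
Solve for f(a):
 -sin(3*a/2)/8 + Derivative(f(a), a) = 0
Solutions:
 f(a) = C1 - cos(3*a/2)/12


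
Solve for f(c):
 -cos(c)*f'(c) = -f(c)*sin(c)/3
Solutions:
 f(c) = C1/cos(c)^(1/3)


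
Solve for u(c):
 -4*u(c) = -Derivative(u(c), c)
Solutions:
 u(c) = C1*exp(4*c)


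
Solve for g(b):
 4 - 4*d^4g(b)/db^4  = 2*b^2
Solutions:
 g(b) = C1 + C2*b + C3*b^2 + C4*b^3 - b^6/720 + b^4/24


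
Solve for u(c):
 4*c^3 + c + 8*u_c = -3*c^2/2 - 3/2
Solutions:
 u(c) = C1 - c^4/8 - c^3/16 - c^2/16 - 3*c/16


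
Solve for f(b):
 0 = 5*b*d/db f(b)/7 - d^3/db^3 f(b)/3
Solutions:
 f(b) = C1 + Integral(C2*airyai(15^(1/3)*7^(2/3)*b/7) + C3*airybi(15^(1/3)*7^(2/3)*b/7), b)


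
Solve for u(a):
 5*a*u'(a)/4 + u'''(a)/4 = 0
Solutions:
 u(a) = C1 + Integral(C2*airyai(-5^(1/3)*a) + C3*airybi(-5^(1/3)*a), a)


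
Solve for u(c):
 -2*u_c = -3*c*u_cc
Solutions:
 u(c) = C1 + C2*c^(5/3)


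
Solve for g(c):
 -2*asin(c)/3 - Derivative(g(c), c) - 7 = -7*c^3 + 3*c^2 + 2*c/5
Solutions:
 g(c) = C1 + 7*c^4/4 - c^3 - c^2/5 - 2*c*asin(c)/3 - 7*c - 2*sqrt(1 - c^2)/3


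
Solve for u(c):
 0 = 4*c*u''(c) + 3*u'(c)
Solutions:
 u(c) = C1 + C2*c^(1/4)


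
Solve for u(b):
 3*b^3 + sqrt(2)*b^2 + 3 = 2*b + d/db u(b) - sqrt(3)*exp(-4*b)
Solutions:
 u(b) = C1 + 3*b^4/4 + sqrt(2)*b^3/3 - b^2 + 3*b - sqrt(3)*exp(-4*b)/4


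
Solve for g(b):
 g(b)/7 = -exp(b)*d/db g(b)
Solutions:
 g(b) = C1*exp(exp(-b)/7)


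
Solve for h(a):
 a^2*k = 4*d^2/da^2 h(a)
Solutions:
 h(a) = C1 + C2*a + a^4*k/48


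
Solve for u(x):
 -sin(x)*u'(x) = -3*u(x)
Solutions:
 u(x) = C1*(cos(x) - 1)^(3/2)/(cos(x) + 1)^(3/2)


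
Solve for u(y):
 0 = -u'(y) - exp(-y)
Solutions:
 u(y) = C1 + exp(-y)


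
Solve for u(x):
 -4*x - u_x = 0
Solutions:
 u(x) = C1 - 2*x^2


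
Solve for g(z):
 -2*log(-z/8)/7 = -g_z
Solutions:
 g(z) = C1 + 2*z*log(-z)/7 + 2*z*(-3*log(2) - 1)/7


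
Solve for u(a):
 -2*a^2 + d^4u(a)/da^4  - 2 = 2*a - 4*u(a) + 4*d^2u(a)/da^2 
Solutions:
 u(a) = a^2/2 + a/2 + (C1 + C2*a)*exp(-sqrt(2)*a) + (C3 + C4*a)*exp(sqrt(2)*a) + 3/2


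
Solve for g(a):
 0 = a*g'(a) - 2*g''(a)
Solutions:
 g(a) = C1 + C2*erfi(a/2)


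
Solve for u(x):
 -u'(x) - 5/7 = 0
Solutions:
 u(x) = C1 - 5*x/7


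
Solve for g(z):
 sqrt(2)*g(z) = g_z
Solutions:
 g(z) = C1*exp(sqrt(2)*z)


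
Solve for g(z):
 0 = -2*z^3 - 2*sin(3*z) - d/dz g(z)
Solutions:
 g(z) = C1 - z^4/2 + 2*cos(3*z)/3


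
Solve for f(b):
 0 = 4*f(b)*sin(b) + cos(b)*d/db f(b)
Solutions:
 f(b) = C1*cos(b)^4


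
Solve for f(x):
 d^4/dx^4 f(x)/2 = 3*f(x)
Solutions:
 f(x) = C1*exp(-6^(1/4)*x) + C2*exp(6^(1/4)*x) + C3*sin(6^(1/4)*x) + C4*cos(6^(1/4)*x)


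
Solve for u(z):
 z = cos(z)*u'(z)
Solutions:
 u(z) = C1 + Integral(z/cos(z), z)


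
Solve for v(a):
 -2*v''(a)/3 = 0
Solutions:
 v(a) = C1 + C2*a


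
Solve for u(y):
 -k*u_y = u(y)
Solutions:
 u(y) = C1*exp(-y/k)


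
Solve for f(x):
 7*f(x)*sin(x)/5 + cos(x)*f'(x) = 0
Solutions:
 f(x) = C1*cos(x)^(7/5)


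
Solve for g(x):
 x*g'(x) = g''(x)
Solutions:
 g(x) = C1 + C2*erfi(sqrt(2)*x/2)


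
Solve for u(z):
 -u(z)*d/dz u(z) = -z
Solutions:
 u(z) = -sqrt(C1 + z^2)
 u(z) = sqrt(C1 + z^2)


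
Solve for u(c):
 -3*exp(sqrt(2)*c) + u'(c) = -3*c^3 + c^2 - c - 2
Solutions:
 u(c) = C1 - 3*c^4/4 + c^3/3 - c^2/2 - 2*c + 3*sqrt(2)*exp(sqrt(2)*c)/2


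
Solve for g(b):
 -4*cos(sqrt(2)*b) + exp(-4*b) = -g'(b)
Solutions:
 g(b) = C1 + 2*sqrt(2)*sin(sqrt(2)*b) + exp(-4*b)/4


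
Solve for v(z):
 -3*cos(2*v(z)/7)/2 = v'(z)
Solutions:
 3*z/2 - 7*log(sin(2*v(z)/7) - 1)/4 + 7*log(sin(2*v(z)/7) + 1)/4 = C1


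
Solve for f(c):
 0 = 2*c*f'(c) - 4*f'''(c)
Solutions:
 f(c) = C1 + Integral(C2*airyai(2^(2/3)*c/2) + C3*airybi(2^(2/3)*c/2), c)


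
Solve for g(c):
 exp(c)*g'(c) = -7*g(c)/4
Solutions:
 g(c) = C1*exp(7*exp(-c)/4)


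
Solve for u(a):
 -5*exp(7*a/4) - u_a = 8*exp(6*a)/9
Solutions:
 u(a) = C1 - 20*exp(7*a/4)/7 - 4*exp(6*a)/27


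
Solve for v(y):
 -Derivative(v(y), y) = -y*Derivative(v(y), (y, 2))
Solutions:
 v(y) = C1 + C2*y^2


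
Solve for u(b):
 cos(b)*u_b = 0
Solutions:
 u(b) = C1


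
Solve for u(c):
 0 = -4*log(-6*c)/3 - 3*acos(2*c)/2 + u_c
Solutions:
 u(c) = C1 + 4*c*log(-c)/3 + 3*c*acos(2*c)/2 - 4*c/3 + 4*c*log(6)/3 - 3*sqrt(1 - 4*c^2)/4


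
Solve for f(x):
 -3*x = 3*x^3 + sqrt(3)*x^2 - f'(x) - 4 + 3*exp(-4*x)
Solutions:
 f(x) = C1 + 3*x^4/4 + sqrt(3)*x^3/3 + 3*x^2/2 - 4*x - 3*exp(-4*x)/4


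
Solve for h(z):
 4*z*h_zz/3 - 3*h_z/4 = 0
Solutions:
 h(z) = C1 + C2*z^(25/16)


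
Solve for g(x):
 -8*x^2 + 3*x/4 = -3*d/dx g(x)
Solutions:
 g(x) = C1 + 8*x^3/9 - x^2/8


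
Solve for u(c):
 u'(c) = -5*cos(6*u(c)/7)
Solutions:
 5*c - 7*log(sin(6*u(c)/7) - 1)/12 + 7*log(sin(6*u(c)/7) + 1)/12 = C1


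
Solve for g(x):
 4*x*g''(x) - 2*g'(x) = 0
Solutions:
 g(x) = C1 + C2*x^(3/2)


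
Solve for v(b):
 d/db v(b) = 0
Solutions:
 v(b) = C1


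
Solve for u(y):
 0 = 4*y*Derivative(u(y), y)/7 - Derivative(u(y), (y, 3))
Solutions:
 u(y) = C1 + Integral(C2*airyai(14^(2/3)*y/7) + C3*airybi(14^(2/3)*y/7), y)


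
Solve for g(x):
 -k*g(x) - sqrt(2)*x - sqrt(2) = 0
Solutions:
 g(x) = sqrt(2)*(-x - 1)/k


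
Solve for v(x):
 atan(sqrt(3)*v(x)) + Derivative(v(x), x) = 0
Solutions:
 Integral(1/atan(sqrt(3)*_y), (_y, v(x))) = C1 - x


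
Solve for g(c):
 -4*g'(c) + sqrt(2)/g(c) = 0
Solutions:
 g(c) = -sqrt(C1 + 2*sqrt(2)*c)/2
 g(c) = sqrt(C1 + 2*sqrt(2)*c)/2


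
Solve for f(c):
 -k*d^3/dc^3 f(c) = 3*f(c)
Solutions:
 f(c) = C1*exp(3^(1/3)*c*(-1/k)^(1/3)) + C2*exp(c*(-1/k)^(1/3)*(-3^(1/3) + 3^(5/6)*I)/2) + C3*exp(-c*(-1/k)^(1/3)*(3^(1/3) + 3^(5/6)*I)/2)


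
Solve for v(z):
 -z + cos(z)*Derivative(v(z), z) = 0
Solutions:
 v(z) = C1 + Integral(z/cos(z), z)


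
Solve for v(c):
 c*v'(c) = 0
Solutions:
 v(c) = C1


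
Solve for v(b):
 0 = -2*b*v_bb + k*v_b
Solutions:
 v(b) = C1 + b^(re(k)/2 + 1)*(C2*sin(log(b)*Abs(im(k))/2) + C3*cos(log(b)*im(k)/2))


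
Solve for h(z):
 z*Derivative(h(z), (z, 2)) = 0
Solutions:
 h(z) = C1 + C2*z


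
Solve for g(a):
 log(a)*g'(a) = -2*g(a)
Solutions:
 g(a) = C1*exp(-2*li(a))


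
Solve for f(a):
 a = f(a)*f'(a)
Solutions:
 f(a) = -sqrt(C1 + a^2)
 f(a) = sqrt(C1 + a^2)


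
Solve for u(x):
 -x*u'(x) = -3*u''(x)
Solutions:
 u(x) = C1 + C2*erfi(sqrt(6)*x/6)


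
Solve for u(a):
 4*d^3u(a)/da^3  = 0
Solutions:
 u(a) = C1 + C2*a + C3*a^2


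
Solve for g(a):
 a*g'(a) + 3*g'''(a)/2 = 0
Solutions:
 g(a) = C1 + Integral(C2*airyai(-2^(1/3)*3^(2/3)*a/3) + C3*airybi(-2^(1/3)*3^(2/3)*a/3), a)


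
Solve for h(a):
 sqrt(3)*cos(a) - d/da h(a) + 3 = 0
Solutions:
 h(a) = C1 + 3*a + sqrt(3)*sin(a)


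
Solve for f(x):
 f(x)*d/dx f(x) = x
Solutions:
 f(x) = -sqrt(C1 + x^2)
 f(x) = sqrt(C1 + x^2)


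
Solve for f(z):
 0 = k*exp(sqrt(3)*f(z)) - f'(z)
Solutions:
 f(z) = sqrt(3)*(2*log(-1/(C1 + k*z)) - log(3))/6


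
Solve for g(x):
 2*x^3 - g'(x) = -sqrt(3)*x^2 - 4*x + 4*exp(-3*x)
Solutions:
 g(x) = C1 + x^4/2 + sqrt(3)*x^3/3 + 2*x^2 + 4*exp(-3*x)/3


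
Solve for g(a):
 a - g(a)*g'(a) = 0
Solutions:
 g(a) = -sqrt(C1 + a^2)
 g(a) = sqrt(C1 + a^2)


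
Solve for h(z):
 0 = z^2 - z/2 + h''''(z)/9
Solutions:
 h(z) = C1 + C2*z + C3*z^2 + C4*z^3 - z^6/40 + 3*z^5/80


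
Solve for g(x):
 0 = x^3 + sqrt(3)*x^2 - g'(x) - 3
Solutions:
 g(x) = C1 + x^4/4 + sqrt(3)*x^3/3 - 3*x


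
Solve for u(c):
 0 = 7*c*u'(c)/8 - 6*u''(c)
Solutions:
 u(c) = C1 + C2*erfi(sqrt(42)*c/24)


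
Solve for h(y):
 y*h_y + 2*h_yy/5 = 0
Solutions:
 h(y) = C1 + C2*erf(sqrt(5)*y/2)


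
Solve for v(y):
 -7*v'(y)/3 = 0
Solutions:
 v(y) = C1


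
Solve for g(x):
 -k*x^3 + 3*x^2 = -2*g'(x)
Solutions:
 g(x) = C1 + k*x^4/8 - x^3/2


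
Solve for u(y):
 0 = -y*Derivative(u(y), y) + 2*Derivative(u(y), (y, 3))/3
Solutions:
 u(y) = C1 + Integral(C2*airyai(2^(2/3)*3^(1/3)*y/2) + C3*airybi(2^(2/3)*3^(1/3)*y/2), y)


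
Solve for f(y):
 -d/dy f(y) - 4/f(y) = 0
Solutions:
 f(y) = -sqrt(C1 - 8*y)
 f(y) = sqrt(C1 - 8*y)


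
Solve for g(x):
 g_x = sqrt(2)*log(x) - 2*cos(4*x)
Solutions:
 g(x) = C1 + sqrt(2)*x*(log(x) - 1) - sin(4*x)/2


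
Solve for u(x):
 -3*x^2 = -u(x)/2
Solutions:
 u(x) = 6*x^2


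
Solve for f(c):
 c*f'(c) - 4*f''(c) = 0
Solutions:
 f(c) = C1 + C2*erfi(sqrt(2)*c/4)


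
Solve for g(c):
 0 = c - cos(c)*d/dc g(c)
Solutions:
 g(c) = C1 + Integral(c/cos(c), c)


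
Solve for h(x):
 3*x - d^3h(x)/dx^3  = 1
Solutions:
 h(x) = C1 + C2*x + C3*x^2 + x^4/8 - x^3/6


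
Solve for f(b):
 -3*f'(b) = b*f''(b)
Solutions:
 f(b) = C1 + C2/b^2


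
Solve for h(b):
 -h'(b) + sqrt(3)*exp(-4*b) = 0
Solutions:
 h(b) = C1 - sqrt(3)*exp(-4*b)/4


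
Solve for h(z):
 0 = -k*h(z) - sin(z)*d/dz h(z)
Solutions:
 h(z) = C1*exp(k*(-log(cos(z) - 1) + log(cos(z) + 1))/2)


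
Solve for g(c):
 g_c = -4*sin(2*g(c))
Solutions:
 g(c) = pi - acos((-C1 - exp(16*c))/(C1 - exp(16*c)))/2
 g(c) = acos((-C1 - exp(16*c))/(C1 - exp(16*c)))/2


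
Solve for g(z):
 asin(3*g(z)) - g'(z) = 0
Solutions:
 Integral(1/asin(3*_y), (_y, g(z))) = C1 + z


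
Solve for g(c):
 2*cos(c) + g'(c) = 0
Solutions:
 g(c) = C1 - 2*sin(c)


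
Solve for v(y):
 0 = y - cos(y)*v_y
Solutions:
 v(y) = C1 + Integral(y/cos(y), y)


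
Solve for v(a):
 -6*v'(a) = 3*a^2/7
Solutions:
 v(a) = C1 - a^3/42


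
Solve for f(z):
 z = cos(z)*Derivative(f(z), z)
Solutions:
 f(z) = C1 + Integral(z/cos(z), z)


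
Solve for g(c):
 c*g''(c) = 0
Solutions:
 g(c) = C1 + C2*c


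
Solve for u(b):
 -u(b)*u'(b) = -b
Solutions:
 u(b) = -sqrt(C1 + b^2)
 u(b) = sqrt(C1 + b^2)


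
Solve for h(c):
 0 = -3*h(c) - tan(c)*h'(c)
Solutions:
 h(c) = C1/sin(c)^3


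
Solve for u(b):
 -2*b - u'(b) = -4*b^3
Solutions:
 u(b) = C1 + b^4 - b^2


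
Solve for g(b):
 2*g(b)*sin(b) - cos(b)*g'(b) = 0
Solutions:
 g(b) = C1/cos(b)^2


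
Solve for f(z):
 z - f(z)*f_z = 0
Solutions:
 f(z) = -sqrt(C1 + z^2)
 f(z) = sqrt(C1 + z^2)


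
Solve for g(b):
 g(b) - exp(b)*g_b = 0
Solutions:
 g(b) = C1*exp(-exp(-b))


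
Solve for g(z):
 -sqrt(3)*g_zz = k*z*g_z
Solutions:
 g(z) = Piecewise((-sqrt(2)*3^(1/4)*sqrt(pi)*C1*erf(sqrt(2)*3^(3/4)*sqrt(k)*z/6)/(2*sqrt(k)) - C2, (k > 0) | (k < 0)), (-C1*z - C2, True))


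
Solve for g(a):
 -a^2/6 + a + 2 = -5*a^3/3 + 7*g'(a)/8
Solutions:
 g(a) = C1 + 10*a^4/21 - 4*a^3/63 + 4*a^2/7 + 16*a/7


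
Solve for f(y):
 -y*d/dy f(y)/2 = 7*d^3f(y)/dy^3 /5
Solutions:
 f(y) = C1 + Integral(C2*airyai(-14^(2/3)*5^(1/3)*y/14) + C3*airybi(-14^(2/3)*5^(1/3)*y/14), y)


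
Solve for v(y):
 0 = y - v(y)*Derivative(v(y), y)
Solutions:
 v(y) = -sqrt(C1 + y^2)
 v(y) = sqrt(C1 + y^2)


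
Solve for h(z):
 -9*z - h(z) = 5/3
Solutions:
 h(z) = -9*z - 5/3


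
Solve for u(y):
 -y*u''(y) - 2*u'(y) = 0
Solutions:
 u(y) = C1 + C2/y


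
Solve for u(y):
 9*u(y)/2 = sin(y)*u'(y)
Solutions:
 u(y) = C1*(cos(y) - 1)^(1/4)*(cos(y)^2 - 2*cos(y) + 1)/((cos(y) + 1)^(1/4)*(cos(y)^2 + 2*cos(y) + 1))


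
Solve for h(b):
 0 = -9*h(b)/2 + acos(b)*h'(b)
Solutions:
 h(b) = C1*exp(9*Integral(1/acos(b), b)/2)


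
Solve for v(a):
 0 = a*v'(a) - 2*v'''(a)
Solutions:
 v(a) = C1 + Integral(C2*airyai(2^(2/3)*a/2) + C3*airybi(2^(2/3)*a/2), a)


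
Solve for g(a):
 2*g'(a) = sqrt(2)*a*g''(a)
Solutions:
 g(a) = C1 + C2*a^(1 + sqrt(2))


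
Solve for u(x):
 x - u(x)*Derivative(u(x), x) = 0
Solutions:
 u(x) = -sqrt(C1 + x^2)
 u(x) = sqrt(C1 + x^2)


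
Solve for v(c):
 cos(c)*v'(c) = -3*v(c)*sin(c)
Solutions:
 v(c) = C1*cos(c)^3


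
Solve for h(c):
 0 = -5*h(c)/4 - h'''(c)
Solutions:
 h(c) = C3*exp(-10^(1/3)*c/2) + (C1*sin(10^(1/3)*sqrt(3)*c/4) + C2*cos(10^(1/3)*sqrt(3)*c/4))*exp(10^(1/3)*c/4)


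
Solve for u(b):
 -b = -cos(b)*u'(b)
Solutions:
 u(b) = C1 + Integral(b/cos(b), b)


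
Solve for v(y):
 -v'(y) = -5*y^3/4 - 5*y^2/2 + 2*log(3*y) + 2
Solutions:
 v(y) = C1 + 5*y^4/16 + 5*y^3/6 - 2*y*log(y) - 2*y*log(3)


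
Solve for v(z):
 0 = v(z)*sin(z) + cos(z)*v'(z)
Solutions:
 v(z) = C1*cos(z)


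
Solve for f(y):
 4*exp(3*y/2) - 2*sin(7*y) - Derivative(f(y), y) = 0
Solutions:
 f(y) = C1 + 8*exp(3*y/2)/3 + 2*cos(7*y)/7


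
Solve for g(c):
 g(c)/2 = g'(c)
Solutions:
 g(c) = C1*exp(c/2)


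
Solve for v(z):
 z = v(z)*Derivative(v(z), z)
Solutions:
 v(z) = -sqrt(C1 + z^2)
 v(z) = sqrt(C1 + z^2)


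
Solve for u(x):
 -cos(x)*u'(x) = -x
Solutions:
 u(x) = C1 + Integral(x/cos(x), x)


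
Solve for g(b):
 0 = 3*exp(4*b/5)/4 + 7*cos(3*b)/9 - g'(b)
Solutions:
 g(b) = C1 + 15*exp(4*b/5)/16 + 7*sin(3*b)/27


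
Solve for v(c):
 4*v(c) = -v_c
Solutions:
 v(c) = C1*exp(-4*c)


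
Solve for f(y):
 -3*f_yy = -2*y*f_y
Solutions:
 f(y) = C1 + C2*erfi(sqrt(3)*y/3)


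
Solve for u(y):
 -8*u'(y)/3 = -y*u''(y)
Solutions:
 u(y) = C1 + C2*y^(11/3)


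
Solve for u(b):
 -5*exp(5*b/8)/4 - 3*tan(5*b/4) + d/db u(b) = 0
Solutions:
 u(b) = C1 + 2*exp(5*b/8) - 12*log(cos(5*b/4))/5


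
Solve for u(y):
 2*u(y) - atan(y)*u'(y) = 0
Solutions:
 u(y) = C1*exp(2*Integral(1/atan(y), y))


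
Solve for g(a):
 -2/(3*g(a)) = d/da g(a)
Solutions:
 g(a) = -sqrt(C1 - 12*a)/3
 g(a) = sqrt(C1 - 12*a)/3


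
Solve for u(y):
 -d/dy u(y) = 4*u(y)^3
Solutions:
 u(y) = -sqrt(2)*sqrt(-1/(C1 - 4*y))/2
 u(y) = sqrt(2)*sqrt(-1/(C1 - 4*y))/2


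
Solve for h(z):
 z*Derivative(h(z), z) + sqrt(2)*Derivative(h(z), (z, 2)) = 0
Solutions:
 h(z) = C1 + C2*erf(2^(1/4)*z/2)


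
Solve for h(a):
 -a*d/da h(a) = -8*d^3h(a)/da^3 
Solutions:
 h(a) = C1 + Integral(C2*airyai(a/2) + C3*airybi(a/2), a)


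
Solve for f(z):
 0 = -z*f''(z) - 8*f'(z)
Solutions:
 f(z) = C1 + C2/z^7


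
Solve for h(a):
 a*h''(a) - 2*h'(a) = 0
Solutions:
 h(a) = C1 + C2*a^3


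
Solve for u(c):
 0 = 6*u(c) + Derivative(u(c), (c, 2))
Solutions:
 u(c) = C1*sin(sqrt(6)*c) + C2*cos(sqrt(6)*c)


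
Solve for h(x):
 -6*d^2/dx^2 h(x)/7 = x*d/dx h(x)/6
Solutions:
 h(x) = C1 + C2*erf(sqrt(14)*x/12)


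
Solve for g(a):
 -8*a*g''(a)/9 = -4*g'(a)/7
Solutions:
 g(a) = C1 + C2*a^(23/14)


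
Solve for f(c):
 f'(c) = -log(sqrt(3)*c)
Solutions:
 f(c) = C1 - c*log(c) - c*log(3)/2 + c


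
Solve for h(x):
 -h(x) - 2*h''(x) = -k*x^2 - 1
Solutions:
 h(x) = C1*sin(sqrt(2)*x/2) + C2*cos(sqrt(2)*x/2) + k*x^2 - 4*k + 1


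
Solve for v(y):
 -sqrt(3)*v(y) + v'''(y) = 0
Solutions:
 v(y) = C3*exp(3^(1/6)*y) + (C1*sin(3^(2/3)*y/2) + C2*cos(3^(2/3)*y/2))*exp(-3^(1/6)*y/2)


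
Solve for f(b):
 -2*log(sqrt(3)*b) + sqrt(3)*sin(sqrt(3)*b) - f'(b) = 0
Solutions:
 f(b) = C1 - 2*b*log(b) - b*log(3) + 2*b - cos(sqrt(3)*b)


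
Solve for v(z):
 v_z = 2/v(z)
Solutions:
 v(z) = -sqrt(C1 + 4*z)
 v(z) = sqrt(C1 + 4*z)


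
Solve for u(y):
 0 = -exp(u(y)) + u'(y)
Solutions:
 u(y) = log(-1/(C1 + y))


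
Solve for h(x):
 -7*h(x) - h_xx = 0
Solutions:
 h(x) = C1*sin(sqrt(7)*x) + C2*cos(sqrt(7)*x)


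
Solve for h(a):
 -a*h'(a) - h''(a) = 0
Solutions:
 h(a) = C1 + C2*erf(sqrt(2)*a/2)


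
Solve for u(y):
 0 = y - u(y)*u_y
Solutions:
 u(y) = -sqrt(C1 + y^2)
 u(y) = sqrt(C1 + y^2)


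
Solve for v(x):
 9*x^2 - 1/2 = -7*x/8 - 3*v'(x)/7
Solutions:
 v(x) = C1 - 7*x^3 - 49*x^2/48 + 7*x/6


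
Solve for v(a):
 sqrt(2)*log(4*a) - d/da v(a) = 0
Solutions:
 v(a) = C1 + sqrt(2)*a*log(a) - sqrt(2)*a + 2*sqrt(2)*a*log(2)


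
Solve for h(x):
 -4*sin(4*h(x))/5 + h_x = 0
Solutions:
 -4*x/5 + log(cos(4*h(x)) - 1)/8 - log(cos(4*h(x)) + 1)/8 = C1


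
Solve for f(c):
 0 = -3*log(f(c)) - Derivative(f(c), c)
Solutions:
 li(f(c)) = C1 - 3*c


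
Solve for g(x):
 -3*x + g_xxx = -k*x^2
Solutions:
 g(x) = C1 + C2*x + C3*x^2 - k*x^5/60 + x^4/8


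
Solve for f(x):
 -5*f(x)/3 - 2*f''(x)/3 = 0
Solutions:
 f(x) = C1*sin(sqrt(10)*x/2) + C2*cos(sqrt(10)*x/2)


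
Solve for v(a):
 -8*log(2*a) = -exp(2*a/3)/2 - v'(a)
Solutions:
 v(a) = C1 + 8*a*log(a) + 8*a*(-1 + log(2)) - 3*exp(2*a/3)/4


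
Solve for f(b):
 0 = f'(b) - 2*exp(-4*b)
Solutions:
 f(b) = C1 - exp(-4*b)/2


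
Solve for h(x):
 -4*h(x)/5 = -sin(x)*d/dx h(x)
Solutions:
 h(x) = C1*(cos(x) - 1)^(2/5)/(cos(x) + 1)^(2/5)


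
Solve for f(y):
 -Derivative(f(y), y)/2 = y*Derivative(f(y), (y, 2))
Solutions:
 f(y) = C1 + C2*sqrt(y)


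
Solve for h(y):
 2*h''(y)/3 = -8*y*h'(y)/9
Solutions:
 h(y) = C1 + C2*erf(sqrt(6)*y/3)


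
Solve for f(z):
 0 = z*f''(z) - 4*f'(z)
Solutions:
 f(z) = C1 + C2*z^5


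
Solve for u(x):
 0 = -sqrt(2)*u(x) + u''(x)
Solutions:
 u(x) = C1*exp(-2^(1/4)*x) + C2*exp(2^(1/4)*x)


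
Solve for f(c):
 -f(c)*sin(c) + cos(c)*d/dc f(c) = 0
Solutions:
 f(c) = C1/cos(c)


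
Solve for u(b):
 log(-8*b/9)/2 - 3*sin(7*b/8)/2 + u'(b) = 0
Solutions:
 u(b) = C1 - b*log(-b)/2 - 3*b*log(2)/2 + b/2 + b*log(3) - 12*cos(7*b/8)/7


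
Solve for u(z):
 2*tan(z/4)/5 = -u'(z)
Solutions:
 u(z) = C1 + 8*log(cos(z/4))/5


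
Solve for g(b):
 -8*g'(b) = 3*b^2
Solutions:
 g(b) = C1 - b^3/8


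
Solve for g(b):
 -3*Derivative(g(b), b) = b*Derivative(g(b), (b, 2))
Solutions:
 g(b) = C1 + C2/b^2


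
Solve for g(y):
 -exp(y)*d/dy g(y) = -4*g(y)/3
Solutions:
 g(y) = C1*exp(-4*exp(-y)/3)


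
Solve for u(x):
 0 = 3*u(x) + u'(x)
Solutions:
 u(x) = C1*exp(-3*x)


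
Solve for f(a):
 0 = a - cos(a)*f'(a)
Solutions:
 f(a) = C1 + Integral(a/cos(a), a)


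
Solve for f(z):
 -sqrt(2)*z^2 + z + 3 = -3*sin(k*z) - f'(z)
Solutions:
 f(z) = C1 + sqrt(2)*z^3/3 - z^2/2 - 3*z + 3*cos(k*z)/k


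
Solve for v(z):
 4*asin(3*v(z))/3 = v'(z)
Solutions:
 Integral(1/asin(3*_y), (_y, v(z))) = C1 + 4*z/3


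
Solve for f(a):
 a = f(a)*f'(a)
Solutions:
 f(a) = -sqrt(C1 + a^2)
 f(a) = sqrt(C1 + a^2)


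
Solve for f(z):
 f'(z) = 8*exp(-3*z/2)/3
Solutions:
 f(z) = C1 - 16*exp(-3*z/2)/9


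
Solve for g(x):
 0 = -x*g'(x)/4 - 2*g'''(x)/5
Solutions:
 g(x) = C1 + Integral(C2*airyai(-5^(1/3)*x/2) + C3*airybi(-5^(1/3)*x/2), x)


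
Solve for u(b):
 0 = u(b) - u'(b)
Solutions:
 u(b) = C1*exp(b)


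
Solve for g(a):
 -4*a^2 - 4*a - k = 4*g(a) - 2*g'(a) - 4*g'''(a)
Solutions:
 g(a) = C1*exp(6^(1/3)*a*(-(18 + sqrt(330))^(1/3) + 6^(1/3)/(18 + sqrt(330))^(1/3))/12)*sin(2^(1/3)*3^(1/6)*a*(3*2^(1/3)/(18 + sqrt(330))^(1/3) + 3^(2/3)*(18 + sqrt(330))^(1/3))/12) + C2*exp(6^(1/3)*a*(-(18 + sqrt(330))^(1/3) + 6^(1/3)/(18 + sqrt(330))^(1/3))/12)*cos(2^(1/3)*3^(1/6)*a*(3*2^(1/3)/(18 + sqrt(330))^(1/3) + 3^(2/3)*(18 + sqrt(330))^(1/3))/12) + C3*exp(-6^(1/3)*a*(-(18 + sqrt(330))^(1/3) + 6^(1/3)/(18 + sqrt(330))^(1/3))/6) - a^2 - 2*a - k/4 - 1


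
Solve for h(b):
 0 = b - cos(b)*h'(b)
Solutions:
 h(b) = C1 + Integral(b/cos(b), b)


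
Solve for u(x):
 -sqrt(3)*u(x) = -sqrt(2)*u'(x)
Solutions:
 u(x) = C1*exp(sqrt(6)*x/2)


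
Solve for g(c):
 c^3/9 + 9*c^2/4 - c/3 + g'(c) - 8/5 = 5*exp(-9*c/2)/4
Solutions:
 g(c) = C1 - c^4/36 - 3*c^3/4 + c^2/6 + 8*c/5 - 5*exp(-9*c/2)/18


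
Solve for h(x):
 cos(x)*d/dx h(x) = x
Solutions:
 h(x) = C1 + Integral(x/cos(x), x)


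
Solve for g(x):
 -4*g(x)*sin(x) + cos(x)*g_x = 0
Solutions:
 g(x) = C1/cos(x)^4


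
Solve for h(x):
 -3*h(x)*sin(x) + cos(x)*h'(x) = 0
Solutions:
 h(x) = C1/cos(x)^3


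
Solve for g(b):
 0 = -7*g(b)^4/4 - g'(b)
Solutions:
 g(b) = 2^(2/3)*(1/(C1 + 21*b))^(1/3)
 g(b) = (-6^(2/3) - 3*2^(2/3)*3^(1/6)*I)*(1/(C1 + 7*b))^(1/3)/6
 g(b) = (-6^(2/3) + 3*2^(2/3)*3^(1/6)*I)*(1/(C1 + 7*b))^(1/3)/6


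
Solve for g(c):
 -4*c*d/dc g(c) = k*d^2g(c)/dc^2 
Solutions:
 g(c) = C1 + C2*sqrt(k)*erf(sqrt(2)*c*sqrt(1/k))


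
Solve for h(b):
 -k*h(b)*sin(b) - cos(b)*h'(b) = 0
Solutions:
 h(b) = C1*exp(k*log(cos(b)))


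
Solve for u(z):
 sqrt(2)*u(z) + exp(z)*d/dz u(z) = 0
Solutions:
 u(z) = C1*exp(sqrt(2)*exp(-z))


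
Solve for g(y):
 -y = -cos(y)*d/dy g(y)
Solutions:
 g(y) = C1 + Integral(y/cos(y), y)


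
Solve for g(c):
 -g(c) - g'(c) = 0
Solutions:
 g(c) = C1*exp(-c)


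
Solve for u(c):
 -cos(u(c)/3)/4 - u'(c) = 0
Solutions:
 c/4 - 3*log(sin(u(c)/3) - 1)/2 + 3*log(sin(u(c)/3) + 1)/2 = C1


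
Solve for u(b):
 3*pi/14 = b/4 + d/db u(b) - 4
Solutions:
 u(b) = C1 - b^2/8 + 3*pi*b/14 + 4*b


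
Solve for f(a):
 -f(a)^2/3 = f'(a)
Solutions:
 f(a) = 3/(C1 + a)


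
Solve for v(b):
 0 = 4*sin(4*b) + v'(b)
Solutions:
 v(b) = C1 + cos(4*b)


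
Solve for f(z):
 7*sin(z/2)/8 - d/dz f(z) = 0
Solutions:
 f(z) = C1 - 7*cos(z/2)/4


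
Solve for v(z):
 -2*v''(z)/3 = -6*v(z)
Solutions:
 v(z) = C1*exp(-3*z) + C2*exp(3*z)


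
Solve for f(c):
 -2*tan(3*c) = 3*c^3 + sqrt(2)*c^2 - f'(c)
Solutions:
 f(c) = C1 + 3*c^4/4 + sqrt(2)*c^3/3 - 2*log(cos(3*c))/3


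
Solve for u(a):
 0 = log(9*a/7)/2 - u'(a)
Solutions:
 u(a) = C1 + a*log(a)/2 - a*log(7)/2 - a/2 + a*log(3)


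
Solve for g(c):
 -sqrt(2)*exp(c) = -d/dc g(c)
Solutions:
 g(c) = C1 + sqrt(2)*exp(c)


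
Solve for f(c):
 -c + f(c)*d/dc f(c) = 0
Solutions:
 f(c) = -sqrt(C1 + c^2)
 f(c) = sqrt(C1 + c^2)


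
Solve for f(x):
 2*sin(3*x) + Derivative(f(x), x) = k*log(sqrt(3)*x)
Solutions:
 f(x) = C1 + k*x*(log(x) - 1) + k*x*log(3)/2 + 2*cos(3*x)/3


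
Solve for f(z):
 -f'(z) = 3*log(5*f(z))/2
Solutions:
 2*Integral(1/(log(_y) + log(5)), (_y, f(z)))/3 = C1 - z


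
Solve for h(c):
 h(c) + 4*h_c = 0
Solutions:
 h(c) = C1*exp(-c/4)


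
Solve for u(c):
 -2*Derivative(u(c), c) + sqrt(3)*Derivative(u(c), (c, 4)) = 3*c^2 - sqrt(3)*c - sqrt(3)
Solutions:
 u(c) = C1 + C4*exp(2^(1/3)*3^(5/6)*c/3) - c^3/2 + sqrt(3)*c^2/4 + sqrt(3)*c/2 + (C2*sin(6^(1/3)*c/2) + C3*cos(6^(1/3)*c/2))*exp(-2^(1/3)*3^(5/6)*c/6)


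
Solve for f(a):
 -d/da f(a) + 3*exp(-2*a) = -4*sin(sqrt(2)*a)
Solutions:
 f(a) = C1 - 2*sqrt(2)*cos(sqrt(2)*a) - 3*exp(-2*a)/2


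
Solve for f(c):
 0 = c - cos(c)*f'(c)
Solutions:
 f(c) = C1 + Integral(c/cos(c), c)


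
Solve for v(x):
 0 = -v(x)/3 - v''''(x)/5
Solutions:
 v(x) = (C1*sin(sqrt(2)*3^(3/4)*5^(1/4)*x/6) + C2*cos(sqrt(2)*3^(3/4)*5^(1/4)*x/6))*exp(-sqrt(2)*3^(3/4)*5^(1/4)*x/6) + (C3*sin(sqrt(2)*3^(3/4)*5^(1/4)*x/6) + C4*cos(sqrt(2)*3^(3/4)*5^(1/4)*x/6))*exp(sqrt(2)*3^(3/4)*5^(1/4)*x/6)


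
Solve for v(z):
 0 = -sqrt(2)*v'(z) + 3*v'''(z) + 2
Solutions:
 v(z) = C1 + C2*exp(-2^(1/4)*sqrt(3)*z/3) + C3*exp(2^(1/4)*sqrt(3)*z/3) + sqrt(2)*z


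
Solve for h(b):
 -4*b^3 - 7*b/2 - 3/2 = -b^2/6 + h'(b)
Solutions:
 h(b) = C1 - b^4 + b^3/18 - 7*b^2/4 - 3*b/2


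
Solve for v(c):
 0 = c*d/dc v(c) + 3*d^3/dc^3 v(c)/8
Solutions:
 v(c) = C1 + Integral(C2*airyai(-2*3^(2/3)*c/3) + C3*airybi(-2*3^(2/3)*c/3), c)


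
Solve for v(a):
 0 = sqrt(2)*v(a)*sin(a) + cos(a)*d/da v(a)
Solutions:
 v(a) = C1*cos(a)^(sqrt(2))


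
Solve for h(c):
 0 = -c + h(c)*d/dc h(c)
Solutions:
 h(c) = -sqrt(C1 + c^2)
 h(c) = sqrt(C1 + c^2)


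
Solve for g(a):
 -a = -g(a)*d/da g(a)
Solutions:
 g(a) = -sqrt(C1 + a^2)
 g(a) = sqrt(C1 + a^2)


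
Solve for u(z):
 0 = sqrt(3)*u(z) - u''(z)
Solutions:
 u(z) = C1*exp(-3^(1/4)*z) + C2*exp(3^(1/4)*z)


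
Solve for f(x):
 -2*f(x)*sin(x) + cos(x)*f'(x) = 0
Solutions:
 f(x) = C1/cos(x)^2


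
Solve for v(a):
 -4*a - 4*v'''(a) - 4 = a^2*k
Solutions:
 v(a) = C1 + C2*a + C3*a^2 - a^5*k/240 - a^4/24 - a^3/6


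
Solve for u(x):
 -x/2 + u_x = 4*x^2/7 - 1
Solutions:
 u(x) = C1 + 4*x^3/21 + x^2/4 - x


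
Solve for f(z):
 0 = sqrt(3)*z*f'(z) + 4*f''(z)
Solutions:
 f(z) = C1 + C2*erf(sqrt(2)*3^(1/4)*z/4)


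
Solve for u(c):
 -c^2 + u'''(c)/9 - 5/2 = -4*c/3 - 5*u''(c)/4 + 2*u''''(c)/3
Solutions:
 u(c) = C1 + C2*c + C3*exp(c*(1 - sqrt(271))/12) + C4*exp(c*(1 + sqrt(271))/12) + c^4/15 - 136*c^3/675 + 14989*c^2/10125


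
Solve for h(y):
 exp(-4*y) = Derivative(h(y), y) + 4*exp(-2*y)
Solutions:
 h(y) = C1 + 2*exp(-2*y) - exp(-4*y)/4


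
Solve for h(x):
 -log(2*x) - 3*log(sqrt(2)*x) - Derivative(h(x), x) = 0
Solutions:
 h(x) = C1 - 4*x*log(x) - 5*x*log(2)/2 + 4*x


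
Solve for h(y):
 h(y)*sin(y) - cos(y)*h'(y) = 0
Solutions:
 h(y) = C1/cos(y)


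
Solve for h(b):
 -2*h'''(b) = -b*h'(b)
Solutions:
 h(b) = C1 + Integral(C2*airyai(2^(2/3)*b/2) + C3*airybi(2^(2/3)*b/2), b)


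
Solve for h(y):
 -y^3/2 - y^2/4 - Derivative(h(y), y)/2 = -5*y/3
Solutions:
 h(y) = C1 - y^4/4 - y^3/6 + 5*y^2/3


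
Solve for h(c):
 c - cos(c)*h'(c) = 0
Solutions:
 h(c) = C1 + Integral(c/cos(c), c)


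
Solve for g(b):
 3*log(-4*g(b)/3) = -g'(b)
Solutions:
 Integral(1/(log(-_y) - log(3) + 2*log(2)), (_y, g(b)))/3 = C1 - b


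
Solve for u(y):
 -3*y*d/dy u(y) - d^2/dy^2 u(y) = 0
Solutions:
 u(y) = C1 + C2*erf(sqrt(6)*y/2)


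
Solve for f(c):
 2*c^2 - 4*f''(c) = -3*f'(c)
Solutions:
 f(c) = C1 + C2*exp(3*c/4) - 2*c^3/9 - 8*c^2/9 - 64*c/27


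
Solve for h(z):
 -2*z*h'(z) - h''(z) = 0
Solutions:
 h(z) = C1 + C2*erf(z)


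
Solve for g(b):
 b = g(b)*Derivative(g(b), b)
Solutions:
 g(b) = -sqrt(C1 + b^2)
 g(b) = sqrt(C1 + b^2)


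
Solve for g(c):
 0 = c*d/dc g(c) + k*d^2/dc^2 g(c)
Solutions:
 g(c) = C1 + C2*sqrt(k)*erf(sqrt(2)*c*sqrt(1/k)/2)


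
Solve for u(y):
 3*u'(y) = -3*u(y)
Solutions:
 u(y) = C1*exp(-y)


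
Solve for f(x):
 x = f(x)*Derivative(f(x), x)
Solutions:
 f(x) = -sqrt(C1 + x^2)
 f(x) = sqrt(C1 + x^2)


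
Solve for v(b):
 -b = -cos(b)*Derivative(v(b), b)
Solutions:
 v(b) = C1 + Integral(b/cos(b), b)


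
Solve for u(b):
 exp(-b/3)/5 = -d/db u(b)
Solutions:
 u(b) = C1 + 3*exp(-b/3)/5


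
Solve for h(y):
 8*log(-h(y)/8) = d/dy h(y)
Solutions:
 -Integral(1/(log(-_y) - 3*log(2)), (_y, h(y)))/8 = C1 - y


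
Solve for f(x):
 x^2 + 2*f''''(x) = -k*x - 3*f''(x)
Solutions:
 f(x) = C1 + C2*x + C3*sin(sqrt(6)*x/2) + C4*cos(sqrt(6)*x/2) - k*x^3/18 - x^4/36 + 2*x^2/9


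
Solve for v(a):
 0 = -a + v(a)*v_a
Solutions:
 v(a) = -sqrt(C1 + a^2)
 v(a) = sqrt(C1 + a^2)


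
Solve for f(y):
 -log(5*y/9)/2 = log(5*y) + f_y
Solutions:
 f(y) = C1 - 3*y*log(y)/2 - 3*y*log(5)/2 + y*log(3) + 3*y/2


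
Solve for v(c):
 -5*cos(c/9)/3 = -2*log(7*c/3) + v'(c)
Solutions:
 v(c) = C1 + 2*c*log(c) - 2*c*log(3) - 2*c + 2*c*log(7) - 15*sin(c/9)


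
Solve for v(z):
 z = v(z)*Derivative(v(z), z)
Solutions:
 v(z) = -sqrt(C1 + z^2)
 v(z) = sqrt(C1 + z^2)


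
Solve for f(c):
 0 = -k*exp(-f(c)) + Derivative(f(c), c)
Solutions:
 f(c) = log(C1 + c*k)


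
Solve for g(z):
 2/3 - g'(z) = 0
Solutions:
 g(z) = C1 + 2*z/3


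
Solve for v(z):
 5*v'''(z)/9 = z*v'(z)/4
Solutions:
 v(z) = C1 + Integral(C2*airyai(3^(2/3)*50^(1/3)*z/10) + C3*airybi(3^(2/3)*50^(1/3)*z/10), z)


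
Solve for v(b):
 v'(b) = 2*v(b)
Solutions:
 v(b) = C1*exp(2*b)


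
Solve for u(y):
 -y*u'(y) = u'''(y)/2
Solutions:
 u(y) = C1 + Integral(C2*airyai(-2^(1/3)*y) + C3*airybi(-2^(1/3)*y), y)


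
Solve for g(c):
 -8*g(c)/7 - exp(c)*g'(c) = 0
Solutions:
 g(c) = C1*exp(8*exp(-c)/7)


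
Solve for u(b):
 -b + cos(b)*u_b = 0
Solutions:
 u(b) = C1 + Integral(b/cos(b), b)


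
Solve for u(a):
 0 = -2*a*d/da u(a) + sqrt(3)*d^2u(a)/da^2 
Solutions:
 u(a) = C1 + C2*erfi(3^(3/4)*a/3)


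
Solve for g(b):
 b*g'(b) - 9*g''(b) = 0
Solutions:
 g(b) = C1 + C2*erfi(sqrt(2)*b/6)


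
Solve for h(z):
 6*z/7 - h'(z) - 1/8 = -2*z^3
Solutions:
 h(z) = C1 + z^4/2 + 3*z^2/7 - z/8


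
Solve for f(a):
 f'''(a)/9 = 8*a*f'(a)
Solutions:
 f(a) = C1 + Integral(C2*airyai(2*3^(2/3)*a) + C3*airybi(2*3^(2/3)*a), a)


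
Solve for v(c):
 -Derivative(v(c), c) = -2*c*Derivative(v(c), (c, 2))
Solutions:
 v(c) = C1 + C2*c^(3/2)


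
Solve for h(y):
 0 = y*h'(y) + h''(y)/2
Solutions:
 h(y) = C1 + C2*erf(y)


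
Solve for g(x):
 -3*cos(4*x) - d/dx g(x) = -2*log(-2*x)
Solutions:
 g(x) = C1 + 2*x*log(-x) - 2*x + 2*x*log(2) - 3*sin(4*x)/4


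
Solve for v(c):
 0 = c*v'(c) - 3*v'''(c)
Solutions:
 v(c) = C1 + Integral(C2*airyai(3^(2/3)*c/3) + C3*airybi(3^(2/3)*c/3), c)


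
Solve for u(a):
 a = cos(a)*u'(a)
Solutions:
 u(a) = C1 + Integral(a/cos(a), a)


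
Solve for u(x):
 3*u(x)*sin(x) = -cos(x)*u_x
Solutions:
 u(x) = C1*cos(x)^3


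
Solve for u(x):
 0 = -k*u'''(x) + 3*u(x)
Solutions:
 u(x) = C1*exp(3^(1/3)*x*(1/k)^(1/3)) + C2*exp(x*(-3^(1/3) + 3^(5/6)*I)*(1/k)^(1/3)/2) + C3*exp(-x*(3^(1/3) + 3^(5/6)*I)*(1/k)^(1/3)/2)


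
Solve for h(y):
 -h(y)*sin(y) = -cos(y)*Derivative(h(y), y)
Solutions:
 h(y) = C1/cos(y)


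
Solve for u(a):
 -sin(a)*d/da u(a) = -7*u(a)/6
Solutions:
 u(a) = C1*(cos(a) - 1)^(7/12)/(cos(a) + 1)^(7/12)


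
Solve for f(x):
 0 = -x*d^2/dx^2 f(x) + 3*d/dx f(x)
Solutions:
 f(x) = C1 + C2*x^4


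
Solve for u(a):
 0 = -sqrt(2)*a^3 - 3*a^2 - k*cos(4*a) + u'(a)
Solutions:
 u(a) = C1 + sqrt(2)*a^4/4 + a^3 + k*sin(4*a)/4


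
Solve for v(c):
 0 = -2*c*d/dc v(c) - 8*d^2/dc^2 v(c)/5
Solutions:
 v(c) = C1 + C2*erf(sqrt(10)*c/4)


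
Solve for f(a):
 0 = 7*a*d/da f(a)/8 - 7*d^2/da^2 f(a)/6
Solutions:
 f(a) = C1 + C2*erfi(sqrt(6)*a/4)


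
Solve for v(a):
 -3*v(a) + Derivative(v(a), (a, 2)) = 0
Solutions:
 v(a) = C1*exp(-sqrt(3)*a) + C2*exp(sqrt(3)*a)


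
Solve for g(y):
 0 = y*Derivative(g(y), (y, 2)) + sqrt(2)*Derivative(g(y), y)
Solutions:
 g(y) = C1 + C2*y^(1 - sqrt(2))


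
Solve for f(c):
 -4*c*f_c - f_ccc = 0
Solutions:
 f(c) = C1 + Integral(C2*airyai(-2^(2/3)*c) + C3*airybi(-2^(2/3)*c), c)


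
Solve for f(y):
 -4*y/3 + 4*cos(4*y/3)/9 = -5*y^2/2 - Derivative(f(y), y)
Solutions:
 f(y) = C1 - 5*y^3/6 + 2*y^2/3 - sin(4*y/3)/3


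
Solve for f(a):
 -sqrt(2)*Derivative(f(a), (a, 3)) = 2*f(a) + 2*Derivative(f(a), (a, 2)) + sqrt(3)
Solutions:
 f(a) = C1*exp(a*(-4*sqrt(2) + 4*2^(1/3)/(3*sqrt(210) + 31*sqrt(2))^(1/3) + 2^(2/3)*(3*sqrt(210) + 31*sqrt(2))^(1/3))/12)*sin(2^(1/3)*sqrt(3)*a*(-2^(1/3)*(3*sqrt(210) + 31*sqrt(2))^(1/3) + 4/(3*sqrt(210) + 31*sqrt(2))^(1/3))/12) + C2*exp(a*(-4*sqrt(2) + 4*2^(1/3)/(3*sqrt(210) + 31*sqrt(2))^(1/3) + 2^(2/3)*(3*sqrt(210) + 31*sqrt(2))^(1/3))/12)*cos(2^(1/3)*sqrt(3)*a*(-2^(1/3)*(3*sqrt(210) + 31*sqrt(2))^(1/3) + 4/(3*sqrt(210) + 31*sqrt(2))^(1/3))/12) + C3*exp(-a*(4*2^(1/3)/(3*sqrt(210) + 31*sqrt(2))^(1/3) + 2*sqrt(2) + 2^(2/3)*(3*sqrt(210) + 31*sqrt(2))^(1/3))/6) - sqrt(3)/2


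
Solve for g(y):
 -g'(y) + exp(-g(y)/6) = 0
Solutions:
 g(y) = 6*log(C1 + y/6)


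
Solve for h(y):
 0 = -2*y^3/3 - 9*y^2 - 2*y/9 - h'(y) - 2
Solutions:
 h(y) = C1 - y^4/6 - 3*y^3 - y^2/9 - 2*y


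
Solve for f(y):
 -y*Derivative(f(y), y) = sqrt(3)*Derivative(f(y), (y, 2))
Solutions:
 f(y) = C1 + C2*erf(sqrt(2)*3^(3/4)*y/6)


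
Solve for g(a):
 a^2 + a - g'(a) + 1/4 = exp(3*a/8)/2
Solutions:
 g(a) = C1 + a^3/3 + a^2/2 + a/4 - 4*exp(3*a/8)/3


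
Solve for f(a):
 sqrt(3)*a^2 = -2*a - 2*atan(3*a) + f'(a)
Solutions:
 f(a) = C1 + sqrt(3)*a^3/3 + a^2 + 2*a*atan(3*a) - log(9*a^2 + 1)/3


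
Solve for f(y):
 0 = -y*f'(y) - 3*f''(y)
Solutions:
 f(y) = C1 + C2*erf(sqrt(6)*y/6)


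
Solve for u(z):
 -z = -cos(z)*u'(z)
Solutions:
 u(z) = C1 + Integral(z/cos(z), z)


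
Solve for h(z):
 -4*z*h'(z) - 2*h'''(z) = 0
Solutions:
 h(z) = C1 + Integral(C2*airyai(-2^(1/3)*z) + C3*airybi(-2^(1/3)*z), z)


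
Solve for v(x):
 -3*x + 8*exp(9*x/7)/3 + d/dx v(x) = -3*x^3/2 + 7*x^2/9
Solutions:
 v(x) = C1 - 3*x^4/8 + 7*x^3/27 + 3*x^2/2 - 56*exp(9*x/7)/27


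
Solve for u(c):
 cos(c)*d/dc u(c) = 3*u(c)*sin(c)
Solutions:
 u(c) = C1/cos(c)^3


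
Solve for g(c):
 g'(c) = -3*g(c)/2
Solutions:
 g(c) = C1*exp(-3*c/2)


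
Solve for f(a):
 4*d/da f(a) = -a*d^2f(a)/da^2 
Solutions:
 f(a) = C1 + C2/a^3


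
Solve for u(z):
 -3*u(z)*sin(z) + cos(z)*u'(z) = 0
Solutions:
 u(z) = C1/cos(z)^3


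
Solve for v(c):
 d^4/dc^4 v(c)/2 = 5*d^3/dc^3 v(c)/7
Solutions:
 v(c) = C1 + C2*c + C3*c^2 + C4*exp(10*c/7)


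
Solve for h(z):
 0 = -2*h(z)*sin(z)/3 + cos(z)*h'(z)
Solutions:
 h(z) = C1/cos(z)^(2/3)


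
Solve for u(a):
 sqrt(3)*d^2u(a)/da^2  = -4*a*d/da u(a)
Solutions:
 u(a) = C1 + C2*erf(sqrt(2)*3^(3/4)*a/3)


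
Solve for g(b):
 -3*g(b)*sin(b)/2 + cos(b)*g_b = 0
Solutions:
 g(b) = C1/cos(b)^(3/2)


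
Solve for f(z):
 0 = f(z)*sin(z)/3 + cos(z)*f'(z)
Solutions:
 f(z) = C1*cos(z)^(1/3)


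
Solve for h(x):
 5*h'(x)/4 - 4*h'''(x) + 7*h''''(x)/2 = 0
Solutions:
 h(x) = C1 + C2*exp(x*(128*2^(2/3)/(21*sqrt(37785) + 4567)^(1/3) + 2^(1/3)*(21*sqrt(37785) + 4567)^(1/3) + 32)/84)*sin(2^(1/3)*sqrt(3)*x*(-(21*sqrt(37785) + 4567)^(1/3) + 128*2^(1/3)/(21*sqrt(37785) + 4567)^(1/3))/84) + C3*exp(x*(128*2^(2/3)/(21*sqrt(37785) + 4567)^(1/3) + 2^(1/3)*(21*sqrt(37785) + 4567)^(1/3) + 32)/84)*cos(2^(1/3)*sqrt(3)*x*(-(21*sqrt(37785) + 4567)^(1/3) + 128*2^(1/3)/(21*sqrt(37785) + 4567)^(1/3))/84) + C4*exp(x*(-2^(1/3)*(21*sqrt(37785) + 4567)^(1/3) - 128*2^(2/3)/(21*sqrt(37785) + 4567)^(1/3) + 16)/42)


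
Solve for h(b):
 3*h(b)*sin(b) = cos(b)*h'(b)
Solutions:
 h(b) = C1/cos(b)^3


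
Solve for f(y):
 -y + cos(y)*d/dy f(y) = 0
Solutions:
 f(y) = C1 + Integral(y/cos(y), y)
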